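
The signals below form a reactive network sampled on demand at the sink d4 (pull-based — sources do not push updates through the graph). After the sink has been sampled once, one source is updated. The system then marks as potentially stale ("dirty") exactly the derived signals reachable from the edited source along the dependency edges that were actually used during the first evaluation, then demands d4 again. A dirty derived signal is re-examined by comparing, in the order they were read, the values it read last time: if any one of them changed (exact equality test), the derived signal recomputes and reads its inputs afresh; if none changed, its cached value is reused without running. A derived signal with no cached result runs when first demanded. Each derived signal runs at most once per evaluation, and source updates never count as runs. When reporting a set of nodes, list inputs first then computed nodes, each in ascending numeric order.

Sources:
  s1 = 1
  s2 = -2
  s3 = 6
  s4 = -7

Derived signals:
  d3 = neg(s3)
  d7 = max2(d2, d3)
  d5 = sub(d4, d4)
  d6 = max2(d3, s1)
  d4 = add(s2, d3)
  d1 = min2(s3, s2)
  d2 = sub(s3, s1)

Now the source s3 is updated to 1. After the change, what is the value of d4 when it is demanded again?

d4 now evaluates to -3.

Initial pass — values computed on the first demand:
  d3 = neg(6) = -6
  d4 = add(-2, -6) = -8

Second demand — change propagation:
  d3: re-runs because s3 6->1; new result -1.
  d4: re-runs because d3 -6->-1; new result -3.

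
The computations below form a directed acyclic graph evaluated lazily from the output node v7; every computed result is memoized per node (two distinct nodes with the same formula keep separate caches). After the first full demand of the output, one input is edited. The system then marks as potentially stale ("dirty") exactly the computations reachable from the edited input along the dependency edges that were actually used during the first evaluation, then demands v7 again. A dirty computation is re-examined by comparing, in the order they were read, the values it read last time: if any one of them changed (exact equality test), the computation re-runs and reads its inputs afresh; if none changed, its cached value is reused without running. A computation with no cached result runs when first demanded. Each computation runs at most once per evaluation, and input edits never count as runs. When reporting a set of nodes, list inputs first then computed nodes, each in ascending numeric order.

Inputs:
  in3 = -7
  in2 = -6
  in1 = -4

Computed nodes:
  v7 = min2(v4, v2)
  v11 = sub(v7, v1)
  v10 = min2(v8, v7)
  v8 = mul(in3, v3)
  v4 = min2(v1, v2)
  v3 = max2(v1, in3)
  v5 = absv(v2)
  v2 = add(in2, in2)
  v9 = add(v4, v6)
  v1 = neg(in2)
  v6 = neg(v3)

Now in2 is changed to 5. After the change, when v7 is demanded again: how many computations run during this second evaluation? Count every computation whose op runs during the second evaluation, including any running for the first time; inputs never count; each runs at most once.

4 computations run: v1, v2, v4, v7.

First demand of the output computes:
  v1 = neg(-6) = 6
  v2 = add(-6, -6) = -12
  v4 = min2(6, -12) = -12
  v7 = min2(-12, -12) = -12

After the edit, cleaning proceeds:
  v1: a read changed (in2 -6->5) — executes, giving -5.
  v2: a read changed (in2 -6->5; in2 -6->5) — executes, giving 10.
  v4: a read changed (v1 6->-5; v2 -12->10) — executes, giving -5.
  v7: a read changed (v4 -12->-5; v2 -12->10) — executes, giving -5.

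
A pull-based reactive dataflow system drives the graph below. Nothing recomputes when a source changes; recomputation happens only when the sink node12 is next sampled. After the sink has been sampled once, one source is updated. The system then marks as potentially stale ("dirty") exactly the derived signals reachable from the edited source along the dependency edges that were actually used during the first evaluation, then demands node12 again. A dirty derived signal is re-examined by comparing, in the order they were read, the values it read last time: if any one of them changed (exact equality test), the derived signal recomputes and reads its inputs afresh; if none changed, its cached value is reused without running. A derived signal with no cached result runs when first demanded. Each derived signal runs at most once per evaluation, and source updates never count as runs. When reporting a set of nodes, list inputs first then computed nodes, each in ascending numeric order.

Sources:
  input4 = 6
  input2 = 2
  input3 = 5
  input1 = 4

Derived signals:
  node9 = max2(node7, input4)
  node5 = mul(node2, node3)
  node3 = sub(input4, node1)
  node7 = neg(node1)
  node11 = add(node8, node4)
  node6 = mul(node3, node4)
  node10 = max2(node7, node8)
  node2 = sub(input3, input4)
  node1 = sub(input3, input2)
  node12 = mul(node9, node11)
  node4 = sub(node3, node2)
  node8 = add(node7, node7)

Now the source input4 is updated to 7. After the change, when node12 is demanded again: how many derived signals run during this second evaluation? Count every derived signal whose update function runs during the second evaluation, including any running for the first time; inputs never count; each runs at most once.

Derived signals that run: node2, node3, node4, node9, node11, node12 — 6 in total.

First evaluation (everything demanded from the output):
  node1 = sub(5, 2) = 3
  node2 = sub(5, 6) = -1
  node3 = sub(6, 3) = 3
  node4 = sub(3, -1) = 4
  node7 = neg(3) = -3
  node8 = add(-3, -3) = -6
  node9 = max2(-3, 6) = 6
  node11 = add(-6, 4) = -2
  node12 = mul(6, -2) = -12

Propagation after the edit:
  node2: runs — input4 6->7; result -2.
  node3: runs — input4 6->7; result 4.
  node4: runs — node3 3->4; node2 -1->-2; result 6.
  node9: runs — input4 6->7; result 7.
  node11: runs — node4 4->6; result 0.
  node12: runs — node9 6->7; node11 -2->0; result 0.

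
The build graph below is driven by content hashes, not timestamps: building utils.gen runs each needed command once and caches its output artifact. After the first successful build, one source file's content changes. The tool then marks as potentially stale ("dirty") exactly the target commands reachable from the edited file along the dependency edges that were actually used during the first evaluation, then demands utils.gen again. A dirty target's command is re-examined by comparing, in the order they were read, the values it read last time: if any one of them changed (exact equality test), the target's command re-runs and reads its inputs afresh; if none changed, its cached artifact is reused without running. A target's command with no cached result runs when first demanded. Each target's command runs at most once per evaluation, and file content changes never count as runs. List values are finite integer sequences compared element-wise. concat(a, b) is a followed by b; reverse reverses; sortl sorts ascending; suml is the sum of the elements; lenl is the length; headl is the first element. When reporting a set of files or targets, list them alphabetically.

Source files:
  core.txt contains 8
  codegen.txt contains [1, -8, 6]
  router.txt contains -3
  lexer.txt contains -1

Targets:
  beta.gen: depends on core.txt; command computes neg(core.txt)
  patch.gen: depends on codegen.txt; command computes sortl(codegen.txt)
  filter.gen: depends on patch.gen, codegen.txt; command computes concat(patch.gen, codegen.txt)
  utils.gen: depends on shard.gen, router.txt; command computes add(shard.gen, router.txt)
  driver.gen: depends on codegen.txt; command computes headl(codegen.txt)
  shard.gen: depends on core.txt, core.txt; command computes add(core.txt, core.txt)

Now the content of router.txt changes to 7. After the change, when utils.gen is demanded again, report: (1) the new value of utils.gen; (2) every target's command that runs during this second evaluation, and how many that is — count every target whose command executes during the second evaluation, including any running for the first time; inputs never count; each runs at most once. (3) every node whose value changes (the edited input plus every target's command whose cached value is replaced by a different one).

utils.gen now evaluates to 23.
Run set: utils.gen (1 run).
Changed values: router.txt, utils.gen.

Initial pass — values computed on the first demand:
  shard.gen = add(8, 8) = 16
  utils.gen = add(16, -3) = 13

Second demand — change propagation:
  utils.gen: re-runs because router.txt -3->7; new result 23.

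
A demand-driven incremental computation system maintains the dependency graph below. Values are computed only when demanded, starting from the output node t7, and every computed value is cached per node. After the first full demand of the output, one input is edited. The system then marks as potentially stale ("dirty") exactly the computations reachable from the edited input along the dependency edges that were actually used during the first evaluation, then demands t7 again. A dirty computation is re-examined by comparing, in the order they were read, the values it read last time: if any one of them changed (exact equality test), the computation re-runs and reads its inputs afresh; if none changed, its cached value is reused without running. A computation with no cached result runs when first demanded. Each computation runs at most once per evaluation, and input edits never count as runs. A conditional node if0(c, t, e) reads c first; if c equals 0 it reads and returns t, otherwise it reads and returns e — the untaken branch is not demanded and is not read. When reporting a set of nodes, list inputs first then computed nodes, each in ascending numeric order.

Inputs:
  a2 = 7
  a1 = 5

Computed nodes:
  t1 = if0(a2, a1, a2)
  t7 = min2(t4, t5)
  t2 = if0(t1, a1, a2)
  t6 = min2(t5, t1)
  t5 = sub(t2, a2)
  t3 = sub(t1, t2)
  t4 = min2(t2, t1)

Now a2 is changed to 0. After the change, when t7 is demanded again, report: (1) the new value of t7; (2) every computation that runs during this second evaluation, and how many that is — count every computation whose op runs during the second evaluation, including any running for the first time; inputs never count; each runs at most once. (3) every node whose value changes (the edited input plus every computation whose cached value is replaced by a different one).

First evaluation (everything demanded from the output):
  t1 = if0(a2=7 -> else branch a2) = 7
  t2 = if0(t1=7 -> else branch a2) = 7
  t4 = min2(7, 7) = 7
  t5 = sub(7, 7) = 0
  t7 = min2(7, 0) = 0

Propagation after the edit:
  t1: runs — a2 7->0; a2 7->0; result 5.
  t2: runs — t1 7->5; a2 7->0; result 0.
  t4: runs — t2 7->0; t1 7->5; result 0.
  t5: runs — t2 7->0; a2 7->0; result 0 (same value as before).
  t7: runs — t4 7->0; result 0 (same value as before).

New value of t7: 0.
Computations that run: t1, t2, t4, t5, t7 — 5 in total.
Values that change: a2, t1, t2, t4.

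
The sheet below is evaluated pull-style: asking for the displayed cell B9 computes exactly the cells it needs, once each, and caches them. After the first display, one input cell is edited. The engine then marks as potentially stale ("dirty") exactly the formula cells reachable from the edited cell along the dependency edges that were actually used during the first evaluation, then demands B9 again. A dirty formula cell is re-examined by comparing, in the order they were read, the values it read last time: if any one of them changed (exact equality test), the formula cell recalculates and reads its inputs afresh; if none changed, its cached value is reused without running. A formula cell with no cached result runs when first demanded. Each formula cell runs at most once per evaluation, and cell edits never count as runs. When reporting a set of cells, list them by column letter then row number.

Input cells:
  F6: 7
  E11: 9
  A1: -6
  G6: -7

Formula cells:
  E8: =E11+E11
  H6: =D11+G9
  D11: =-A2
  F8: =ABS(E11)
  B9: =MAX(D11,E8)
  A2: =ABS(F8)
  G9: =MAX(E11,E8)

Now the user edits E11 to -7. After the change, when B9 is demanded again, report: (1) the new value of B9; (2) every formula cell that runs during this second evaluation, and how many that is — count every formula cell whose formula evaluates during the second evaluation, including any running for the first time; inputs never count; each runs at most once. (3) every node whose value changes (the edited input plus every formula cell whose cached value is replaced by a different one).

Demanding B9 again yields -7.
5 formula cells run: A2, B9, D11, E8, F8.
The nodes whose values change: A2, B9, D11, E8, E11, F8.

First demand of the output computes:
  E8 = 9 + 9 = 18
  F8 = ABS(9) = 9
  A2 = ABS(9) = 9
  D11 = -(9) = -9
  B9 = MAX(-9, 18) = 18

After the edit, cleaning proceeds:
  E8: a read changed (E11 9->-7; E11 9->-7) — executes, giving -14.
  F8: a read changed (E11 9->-7) — executes, giving 7.
  A2: a read changed (F8 9->7) — executes, giving 7.
  D11: a read changed (A2 9->7) — executes, giving -7.
  B9: a read changed (D11 -9->-7; E8 18->-14) — executes, giving -7.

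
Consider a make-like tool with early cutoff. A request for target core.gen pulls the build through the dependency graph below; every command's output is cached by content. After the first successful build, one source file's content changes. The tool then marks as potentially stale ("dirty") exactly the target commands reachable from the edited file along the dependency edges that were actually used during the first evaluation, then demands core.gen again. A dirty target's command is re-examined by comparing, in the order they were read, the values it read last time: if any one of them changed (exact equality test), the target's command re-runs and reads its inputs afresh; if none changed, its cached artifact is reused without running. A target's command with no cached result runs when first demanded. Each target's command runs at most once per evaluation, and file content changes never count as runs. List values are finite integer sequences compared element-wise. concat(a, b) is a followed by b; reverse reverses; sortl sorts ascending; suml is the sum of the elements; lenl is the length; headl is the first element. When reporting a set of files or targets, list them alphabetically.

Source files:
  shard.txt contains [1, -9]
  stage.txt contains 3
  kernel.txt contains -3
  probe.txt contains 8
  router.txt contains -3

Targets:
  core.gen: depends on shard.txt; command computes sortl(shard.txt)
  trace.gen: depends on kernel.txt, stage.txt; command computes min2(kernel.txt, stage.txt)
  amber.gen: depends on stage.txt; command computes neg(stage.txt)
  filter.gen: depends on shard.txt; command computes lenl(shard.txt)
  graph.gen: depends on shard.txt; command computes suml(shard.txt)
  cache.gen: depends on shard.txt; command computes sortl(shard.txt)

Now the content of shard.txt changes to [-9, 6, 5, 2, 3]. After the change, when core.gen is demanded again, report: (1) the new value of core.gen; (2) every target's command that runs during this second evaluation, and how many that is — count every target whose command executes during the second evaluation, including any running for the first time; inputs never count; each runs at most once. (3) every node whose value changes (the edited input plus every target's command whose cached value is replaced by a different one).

Demanding core.gen again yields [-9, 2, 3, 5, 6].
1 target commands run: core.gen.
The nodes whose values change: core.gen, shard.txt.

First demand of the output computes:
  core.gen = sortl([1, -9]) = [-9, 1]

After the edit, cleaning proceeds:
  core.gen: a read changed (shard.txt [1, -9]->[-9, 6, 5, 2, 3]) — executes, giving [-9, 2, 3, 5, 6].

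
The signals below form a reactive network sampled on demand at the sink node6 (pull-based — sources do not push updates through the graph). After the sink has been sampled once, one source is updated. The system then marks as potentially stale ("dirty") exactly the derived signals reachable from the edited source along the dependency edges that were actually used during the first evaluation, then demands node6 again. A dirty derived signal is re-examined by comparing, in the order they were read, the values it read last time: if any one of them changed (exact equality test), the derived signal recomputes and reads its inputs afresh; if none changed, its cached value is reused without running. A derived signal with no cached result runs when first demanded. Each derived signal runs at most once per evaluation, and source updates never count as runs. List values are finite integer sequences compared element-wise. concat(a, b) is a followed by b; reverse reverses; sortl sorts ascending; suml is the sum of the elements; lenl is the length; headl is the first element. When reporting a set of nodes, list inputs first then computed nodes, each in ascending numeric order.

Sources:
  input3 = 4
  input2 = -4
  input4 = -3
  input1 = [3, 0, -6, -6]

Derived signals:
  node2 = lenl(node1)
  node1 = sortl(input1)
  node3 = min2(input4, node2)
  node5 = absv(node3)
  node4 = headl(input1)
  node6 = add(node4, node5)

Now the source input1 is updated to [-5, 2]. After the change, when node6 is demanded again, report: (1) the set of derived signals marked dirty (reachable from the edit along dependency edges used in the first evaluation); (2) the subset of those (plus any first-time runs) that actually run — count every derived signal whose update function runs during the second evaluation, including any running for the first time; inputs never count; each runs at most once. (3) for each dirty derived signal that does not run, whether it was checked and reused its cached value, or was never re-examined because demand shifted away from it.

Dirty set: node1, node2, node3, node4, node5, node6.
Run set: node1, node2, node3, node4, node6 (5 run).
Re-examined without running (cache reused): node5.
The important point: at node5 every value read last time is unchanged, so the dirty flag clears without a run.

Initial pass — values computed on the first demand:
  node1 = sortl([3, 0, -6, -6]) = [-6, -6, 0, 3]
  node2 = lenl([-6, -6, 0, 3]) = 4
  node3 = min2(-3, 4) = -3
  node4 = headl([3, 0, -6, -6]) = 3
  node5 = absv(-3) = 3
  node6 = add(3, 3) = 6

Second demand — change propagation:
  node1: re-runs because input1 [3, 0, -6, -6]->[-5, 2]; new result [-5, 2].
  node2: re-runs because node1 [-6, -6, 0, 3]->[-5, 2]; new result 2.
  node3: re-runs because node2 4->2; new result -3 (unchanged).
  node4: re-runs because input1 [3, 0, -6, -6]->[-5, 2]; new result -5.
  node5: re-examined; everything it read last time is the same (node3 unchanged) — cache 3 kept, no run.
  node6: re-runs because node4 3->-5; new result -2.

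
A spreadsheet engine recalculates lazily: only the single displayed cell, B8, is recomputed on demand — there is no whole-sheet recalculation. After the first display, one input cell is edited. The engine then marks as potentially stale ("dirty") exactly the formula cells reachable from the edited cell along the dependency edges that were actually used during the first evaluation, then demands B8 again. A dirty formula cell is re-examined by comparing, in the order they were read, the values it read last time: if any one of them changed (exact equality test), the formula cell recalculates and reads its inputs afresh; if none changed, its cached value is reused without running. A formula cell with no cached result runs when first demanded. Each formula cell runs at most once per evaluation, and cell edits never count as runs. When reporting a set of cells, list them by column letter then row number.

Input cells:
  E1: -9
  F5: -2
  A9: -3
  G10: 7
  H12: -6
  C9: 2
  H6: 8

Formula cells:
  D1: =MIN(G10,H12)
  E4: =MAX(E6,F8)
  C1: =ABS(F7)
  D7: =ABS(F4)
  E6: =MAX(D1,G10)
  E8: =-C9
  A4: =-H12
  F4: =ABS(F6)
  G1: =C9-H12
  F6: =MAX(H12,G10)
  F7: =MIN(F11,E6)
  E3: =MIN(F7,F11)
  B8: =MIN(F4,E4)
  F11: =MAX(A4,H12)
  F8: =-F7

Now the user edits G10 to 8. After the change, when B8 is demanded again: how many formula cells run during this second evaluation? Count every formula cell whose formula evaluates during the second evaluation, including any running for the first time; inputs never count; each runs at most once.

First evaluation (everything demanded from the output):
  A4 = -(-6) = 6
  D1 = MIN(7, -6) = -6
  E6 = MAX(-6, 7) = 7
  F6 = MAX(-6, 7) = 7
  F4 = ABS(7) = 7
  F11 = MAX(6, -6) = 6
  F7 = MIN(6, 7) = 6
  F8 = -(6) = -6
  E4 = MAX(7, -6) = 7
  B8 = MIN(7, 7) = 7

Propagation after the edit:
  D1: runs — G10 7->8; result -6 (same value as before).
  E6: runs — G10 7->8; result 8.
  F6: runs — G10 7->8; result 8.
  F4: runs — F6 7->8; result 8.
  F7: runs — E6 7->8; result 6 (same value as before).
  F8: checked — values it read are unchanged (F7 unchanged); reused cached -6 without running.
  E4: runs — E6 7->8; result 8.
  B8: runs — F4 7->8; E4 7->8; result 8.

Key observation: the cutoff stops propagation at F8 — its inputs' values are unchanged, so it reuses its cache.

Formula cells that run: B8, D1, E4, E6, F4, F6, F7 — 7 in total.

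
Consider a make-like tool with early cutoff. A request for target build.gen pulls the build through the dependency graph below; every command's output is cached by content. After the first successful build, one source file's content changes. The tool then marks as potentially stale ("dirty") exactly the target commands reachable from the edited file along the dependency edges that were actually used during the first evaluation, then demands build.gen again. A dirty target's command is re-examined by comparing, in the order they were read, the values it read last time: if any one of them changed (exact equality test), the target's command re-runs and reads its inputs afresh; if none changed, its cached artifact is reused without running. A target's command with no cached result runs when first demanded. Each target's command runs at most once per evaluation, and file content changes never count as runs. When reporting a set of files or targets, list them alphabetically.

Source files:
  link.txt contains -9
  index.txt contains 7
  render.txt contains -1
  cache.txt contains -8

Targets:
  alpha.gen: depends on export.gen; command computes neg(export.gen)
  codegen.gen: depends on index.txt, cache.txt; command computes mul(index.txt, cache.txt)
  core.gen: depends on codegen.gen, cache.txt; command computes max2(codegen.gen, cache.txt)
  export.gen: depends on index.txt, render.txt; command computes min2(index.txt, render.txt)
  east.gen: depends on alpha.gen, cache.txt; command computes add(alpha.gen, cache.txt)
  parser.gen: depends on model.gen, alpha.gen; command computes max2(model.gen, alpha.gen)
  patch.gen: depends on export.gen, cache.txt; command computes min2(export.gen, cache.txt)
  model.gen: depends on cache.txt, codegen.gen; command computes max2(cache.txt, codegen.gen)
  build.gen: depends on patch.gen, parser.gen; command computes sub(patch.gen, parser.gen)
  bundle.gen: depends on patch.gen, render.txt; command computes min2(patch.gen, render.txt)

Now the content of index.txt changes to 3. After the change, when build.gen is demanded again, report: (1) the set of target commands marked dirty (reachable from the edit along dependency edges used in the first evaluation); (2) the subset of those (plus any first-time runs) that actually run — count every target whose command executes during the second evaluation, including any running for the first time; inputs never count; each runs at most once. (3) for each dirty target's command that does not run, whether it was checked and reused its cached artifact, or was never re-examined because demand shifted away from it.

First demand of the output computes:
  codegen.gen = mul(7, -8) = -56
  export.gen = min2(7, -1) = -1
  alpha.gen = neg(-1) = 1
  model.gen = max2(-8, -56) = -8
  parser.gen = max2(-8, 1) = 1
  patch.gen = min2(-1, -8) = -8
  build.gen = sub(-8, 1) = -9

After the edit, cleaning proceeds:
  codegen.gen: a read changed (index.txt 7->3) — executes, giving -24.
  export.gen: a read changed (index.txt 7->3) — executes, giving -1 — identical to its old value.
  alpha.gen: dirty, but its reads are unchanged (export.gen unchanged); cached 1 stands.
  model.gen: a read changed (codegen.gen -56->-24) — executes, giving -8 — identical to its old value.
  parser.gen: dirty, but its reads are unchanged (model.gen unchanged, alpha.gen unchanged); cached 1 stands.
  patch.gen: dirty, but its reads are unchanged (export.gen unchanged, cache.txt unchanged); cached -8 stands.
  build.gen: dirty, but its reads are unchanged (patch.gen unchanged, parser.gen unchanged); cached -9 stands.

Note where the cutoff bites: alpha.gen is checked, finds nothing changed, and keeps its cache.

The edit dirties: alpha.gen, build.gen, codegen.gen, export.gen, model.gen, parser.gen, patch.gen.
3 target commands run: codegen.gen, export.gen, model.gen.
Cache hits after checking: alpha.gen, build.gen, parser.gen, patch.gen.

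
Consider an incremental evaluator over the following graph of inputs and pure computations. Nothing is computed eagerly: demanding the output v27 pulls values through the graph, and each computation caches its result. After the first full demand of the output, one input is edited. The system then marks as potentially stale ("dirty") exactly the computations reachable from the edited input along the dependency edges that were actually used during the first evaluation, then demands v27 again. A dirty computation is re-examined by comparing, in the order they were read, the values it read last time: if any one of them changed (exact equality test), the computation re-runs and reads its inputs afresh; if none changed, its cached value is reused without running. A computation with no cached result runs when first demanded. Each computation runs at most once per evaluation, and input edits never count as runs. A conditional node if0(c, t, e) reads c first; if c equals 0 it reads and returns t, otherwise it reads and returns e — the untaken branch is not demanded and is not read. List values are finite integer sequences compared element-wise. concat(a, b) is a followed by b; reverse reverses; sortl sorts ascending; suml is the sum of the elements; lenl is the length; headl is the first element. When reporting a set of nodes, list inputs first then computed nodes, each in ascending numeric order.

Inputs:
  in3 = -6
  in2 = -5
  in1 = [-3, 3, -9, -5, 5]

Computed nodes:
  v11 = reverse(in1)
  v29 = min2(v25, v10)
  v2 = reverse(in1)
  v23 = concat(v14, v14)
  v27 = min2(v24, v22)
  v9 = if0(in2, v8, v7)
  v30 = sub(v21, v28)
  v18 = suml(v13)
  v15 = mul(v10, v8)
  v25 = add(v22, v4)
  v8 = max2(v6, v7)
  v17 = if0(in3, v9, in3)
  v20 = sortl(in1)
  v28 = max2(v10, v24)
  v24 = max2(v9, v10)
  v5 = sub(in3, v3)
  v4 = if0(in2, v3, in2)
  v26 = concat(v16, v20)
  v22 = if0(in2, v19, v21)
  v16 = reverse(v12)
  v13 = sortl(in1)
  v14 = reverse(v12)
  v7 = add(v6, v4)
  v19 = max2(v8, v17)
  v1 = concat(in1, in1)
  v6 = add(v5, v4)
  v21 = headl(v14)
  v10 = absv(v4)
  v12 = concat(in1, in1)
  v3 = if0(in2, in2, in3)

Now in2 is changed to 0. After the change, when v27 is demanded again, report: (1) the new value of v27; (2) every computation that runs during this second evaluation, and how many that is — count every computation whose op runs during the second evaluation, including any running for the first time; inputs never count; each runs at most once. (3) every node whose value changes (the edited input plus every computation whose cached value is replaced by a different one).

v27 now evaluates to -6.
Run set: v3, v4, v5, v6, v7, v8, v9, v10, v17, v19, v22, v24, v27 (13 run).
Changed values: in2, v3, v4, v5, v6, v7, v9, v10, v22, v24, v27.
The important point: the flipped condition pulls in fresh nodes; v8, v17, v19 run for the first time.

Initial pass — values computed on the first demand:
  v3 = if0(in2=-5 -> else branch in3) = -6
  v4 = if0(in2=-5 -> else branch in2) = -5
  v5 = sub(-6, -6) = 0
  v6 = add(0, -5) = -5
  v7 = add(-5, -5) = -10
  v9 = if0(in2=-5 -> else branch v7) = -10
  v10 = absv(-5) = 5
  v12 = concat([-3, 3, -9, -5, 5], [-3, 3, -9, -5, 5]) = [-3, 3, -9, -5, 5, -3, 3, -9, -5, 5]
  v14 = reverse([-3, 3, -9, -5, 5, -3, 3, -9, -5, 5]) = [5, -5, -9, 3, -3, 5, -5, -9, 3, -3]
  v21 = headl([5, -5, -9, 3, -3, 5, -5, -9, 3, -3]) = 5
  v22 = if0(in2=-5 -> else branch v21) = 5
  v24 = max2(-10, 5) = 5
  v27 = min2(5, 5) = 5

Second demand — change propagation:
  v3: re-runs because in2 -5->0; new result 0.
  v4: re-runs because in2 -5->0; in2 -5->0; new result 0.
  v5: re-runs because v3 -6->0; new result -6.
  v6: re-runs because v5 0->-6; v4 -5->0; new result -6.
  v7: re-runs because v6 -5->-6; v4 -5->0; new result -6.
  v8: newly demanded (no cache) — executes and yields -6.
  v9: re-runs because in2 -5->0; v7 -10->-6; new result -6.
  v10: re-runs because v4 -5->0; new result 0.
  v17: newly demanded (no cache) — executes and yields -6.
  v19: newly demanded (no cache) — executes and yields -6.
  v22: re-runs because in2 -5->0; new result -6.
  v24: re-runs because v9 -10->-6; v10 5->0; new result 0.
  v27: re-runs because v24 5->0; v22 5->-6; new result -6.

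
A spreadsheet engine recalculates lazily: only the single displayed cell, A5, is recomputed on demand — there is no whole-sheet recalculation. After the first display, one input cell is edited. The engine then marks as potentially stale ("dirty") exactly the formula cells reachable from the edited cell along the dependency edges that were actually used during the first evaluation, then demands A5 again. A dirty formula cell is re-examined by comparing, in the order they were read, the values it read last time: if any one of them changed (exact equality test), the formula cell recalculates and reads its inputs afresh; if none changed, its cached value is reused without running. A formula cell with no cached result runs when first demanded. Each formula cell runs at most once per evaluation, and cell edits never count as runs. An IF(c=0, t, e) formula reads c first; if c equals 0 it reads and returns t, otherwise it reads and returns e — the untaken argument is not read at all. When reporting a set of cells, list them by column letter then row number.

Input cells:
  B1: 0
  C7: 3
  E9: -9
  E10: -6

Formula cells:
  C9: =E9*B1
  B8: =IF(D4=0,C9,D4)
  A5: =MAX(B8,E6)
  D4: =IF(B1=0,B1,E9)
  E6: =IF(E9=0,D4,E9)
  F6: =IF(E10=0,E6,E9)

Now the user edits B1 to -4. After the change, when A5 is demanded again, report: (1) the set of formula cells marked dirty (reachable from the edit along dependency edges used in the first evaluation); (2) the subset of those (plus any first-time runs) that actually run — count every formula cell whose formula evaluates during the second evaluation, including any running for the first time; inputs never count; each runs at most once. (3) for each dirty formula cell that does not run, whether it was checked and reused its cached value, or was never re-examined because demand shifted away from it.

Marked dirty: A5, B8, C9, D4.
Formula cells that run: A5, B8, D4 — 3 in total.
Never re-examined (demand shifted away): C9.
Key observation: a condition flipped, so demand moved to the other branch — C9 is never re-examined.

First evaluation (everything demanded from the output):
  C9 = -9 * 0 = 0
  D4 = IF(B1=0: B1=0 -> then branch B1) = 0
  B8 = IF(D4=0: D4=0 -> then branch C9) = 0
  E6 = IF(E9=0: E9=-9 -> else branch E9) = -9
  A5 = MAX(0, -9) = 0

Propagation after the edit:
  C9: marked dirty but never re-examined — demand shifted away from it.
  D4: runs — B1 0->-4; B1 0->-4; result -9.
  B8: runs — D4 0->-9; result -9.
  A5: runs — B8 0->-9; result -9.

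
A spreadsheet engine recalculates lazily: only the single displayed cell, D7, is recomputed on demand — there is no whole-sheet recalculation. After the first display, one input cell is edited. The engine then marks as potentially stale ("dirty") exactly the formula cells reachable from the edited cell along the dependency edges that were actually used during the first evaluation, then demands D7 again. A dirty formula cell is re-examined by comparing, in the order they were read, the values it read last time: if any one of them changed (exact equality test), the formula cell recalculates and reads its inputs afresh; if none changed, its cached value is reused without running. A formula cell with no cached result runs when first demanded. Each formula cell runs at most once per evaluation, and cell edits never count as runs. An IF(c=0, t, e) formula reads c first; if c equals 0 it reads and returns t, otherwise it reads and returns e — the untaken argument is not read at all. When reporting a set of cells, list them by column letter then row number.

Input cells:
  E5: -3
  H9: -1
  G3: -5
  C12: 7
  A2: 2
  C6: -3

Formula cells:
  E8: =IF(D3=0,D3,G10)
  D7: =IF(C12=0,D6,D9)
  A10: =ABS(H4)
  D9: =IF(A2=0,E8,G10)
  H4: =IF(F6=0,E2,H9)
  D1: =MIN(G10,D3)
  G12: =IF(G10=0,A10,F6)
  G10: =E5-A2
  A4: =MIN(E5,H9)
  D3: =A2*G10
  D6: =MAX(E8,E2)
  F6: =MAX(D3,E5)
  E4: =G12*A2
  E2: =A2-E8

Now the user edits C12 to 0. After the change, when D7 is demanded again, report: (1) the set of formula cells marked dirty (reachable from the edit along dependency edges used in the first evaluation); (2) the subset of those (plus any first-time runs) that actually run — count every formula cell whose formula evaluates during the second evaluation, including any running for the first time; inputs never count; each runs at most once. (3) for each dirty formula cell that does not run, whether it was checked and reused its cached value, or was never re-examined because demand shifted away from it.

First evaluation (everything demanded from the output):
  G10 = -3 - 2 = -5
  D9 = IF(A2=0: A2=2 -> else branch G10) = -5
  D7 = IF(C12=0: C12=7 -> else branch D9) = -5

Propagation after the edit:
  D3: demanded for the first time — runs, produces -10.
  E8: demanded for the first time — runs, produces -5.
  E2: demanded for the first time — runs, produces 7.
  D6: demanded for the first time — runs, produces 7.
  D7: runs — C12 7->0; result 7.

Key observation: a condition flipped, so demand reaches new nodes — D3, D6, E2, E8 run for the first time.

Marked dirty: D7.
Formula cells that run: D3, D6, D7, E2, E8 — 5 in total.
Every dirty formula cell ran.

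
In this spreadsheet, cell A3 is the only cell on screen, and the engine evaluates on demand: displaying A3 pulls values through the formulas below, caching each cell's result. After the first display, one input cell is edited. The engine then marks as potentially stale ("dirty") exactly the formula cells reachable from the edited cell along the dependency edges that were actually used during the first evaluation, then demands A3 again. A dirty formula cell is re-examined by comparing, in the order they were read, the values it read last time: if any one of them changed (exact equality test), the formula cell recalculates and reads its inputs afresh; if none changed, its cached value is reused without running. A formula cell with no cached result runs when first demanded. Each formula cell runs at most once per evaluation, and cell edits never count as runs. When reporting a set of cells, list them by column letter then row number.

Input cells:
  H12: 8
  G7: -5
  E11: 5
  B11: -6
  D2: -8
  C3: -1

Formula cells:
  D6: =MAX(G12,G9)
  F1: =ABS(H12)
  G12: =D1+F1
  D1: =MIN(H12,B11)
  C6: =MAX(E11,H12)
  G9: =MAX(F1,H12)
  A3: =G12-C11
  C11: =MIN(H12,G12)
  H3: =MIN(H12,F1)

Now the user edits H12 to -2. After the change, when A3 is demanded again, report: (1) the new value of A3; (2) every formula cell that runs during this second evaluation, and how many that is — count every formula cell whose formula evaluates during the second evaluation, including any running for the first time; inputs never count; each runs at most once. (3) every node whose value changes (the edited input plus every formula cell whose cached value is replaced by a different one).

Initial pass — values computed on the first demand:
  D1 = MIN(8, -6) = -6
  F1 = ABS(8) = 8
  G12 = -6 + 8 = 2
  C11 = MIN(8, 2) = 2
  A3 = 2 - 2 = 0

Second demand — change propagation:
  D1: re-runs because H12 8->-2; new result -6 (unchanged).
  F1: re-runs because H12 8->-2; new result 2.
  G12: re-runs because F1 8->2; new result -4.
  C11: re-runs because H12 8->-2; G12 2->-4; new result -4.
  A3: re-runs because G12 2->-4; C11 2->-4; new result 0 (unchanged).

A3 now evaluates to 0.
Run set: A3, C11, D1, F1, G12 (5 run).
Changed values: C11, F1, G12, H12.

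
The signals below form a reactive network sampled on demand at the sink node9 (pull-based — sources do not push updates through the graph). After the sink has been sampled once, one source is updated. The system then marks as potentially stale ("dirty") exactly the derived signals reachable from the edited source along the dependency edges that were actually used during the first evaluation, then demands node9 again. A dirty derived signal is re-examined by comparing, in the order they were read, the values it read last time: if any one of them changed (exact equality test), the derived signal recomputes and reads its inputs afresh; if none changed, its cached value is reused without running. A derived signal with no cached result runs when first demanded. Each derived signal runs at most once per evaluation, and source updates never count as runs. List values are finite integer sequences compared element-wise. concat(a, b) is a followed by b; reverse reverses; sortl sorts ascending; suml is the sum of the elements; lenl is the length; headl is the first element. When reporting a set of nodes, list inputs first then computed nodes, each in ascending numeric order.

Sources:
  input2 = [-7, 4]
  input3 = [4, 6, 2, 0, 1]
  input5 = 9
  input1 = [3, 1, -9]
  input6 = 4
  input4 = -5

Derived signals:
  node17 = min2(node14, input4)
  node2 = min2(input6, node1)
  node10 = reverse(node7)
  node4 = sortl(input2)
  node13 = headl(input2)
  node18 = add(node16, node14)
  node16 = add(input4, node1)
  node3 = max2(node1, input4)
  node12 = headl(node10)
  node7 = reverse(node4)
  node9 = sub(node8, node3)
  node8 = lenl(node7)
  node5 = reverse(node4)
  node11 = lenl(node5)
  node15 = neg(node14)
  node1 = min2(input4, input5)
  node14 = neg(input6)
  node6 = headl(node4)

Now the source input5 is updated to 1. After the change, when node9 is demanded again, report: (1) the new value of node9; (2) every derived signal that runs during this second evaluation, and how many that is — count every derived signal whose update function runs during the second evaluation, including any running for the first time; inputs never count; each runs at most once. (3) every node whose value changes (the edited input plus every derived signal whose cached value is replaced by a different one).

node9 now evaluates to 7.
Run set: node1 (1 run).
Changed values: input5.
The important point: node1 recomputes to an identical value, and the output ends up unchanged.

Initial pass — values computed on the first demand:
  node1 = min2(-5, 9) = -5
  node3 = max2(-5, -5) = -5
  node4 = sortl([-7, 4]) = [-7, 4]
  node7 = reverse([-7, 4]) = [4, -7]
  node8 = lenl([4, -7]) = 2
  node9 = sub(2, -5) = 7

Second demand — change propagation:
  node1: re-runs because input5 9->1; new result -5 (unchanged).
  node3: re-examined; everything it read last time is the same (node1 unchanged, input4 unchanged) — cache -5 kept, no run.
  node9: re-examined; everything it read last time is the same (node8 unchanged, node3 unchanged) — cache 7 kept, no run.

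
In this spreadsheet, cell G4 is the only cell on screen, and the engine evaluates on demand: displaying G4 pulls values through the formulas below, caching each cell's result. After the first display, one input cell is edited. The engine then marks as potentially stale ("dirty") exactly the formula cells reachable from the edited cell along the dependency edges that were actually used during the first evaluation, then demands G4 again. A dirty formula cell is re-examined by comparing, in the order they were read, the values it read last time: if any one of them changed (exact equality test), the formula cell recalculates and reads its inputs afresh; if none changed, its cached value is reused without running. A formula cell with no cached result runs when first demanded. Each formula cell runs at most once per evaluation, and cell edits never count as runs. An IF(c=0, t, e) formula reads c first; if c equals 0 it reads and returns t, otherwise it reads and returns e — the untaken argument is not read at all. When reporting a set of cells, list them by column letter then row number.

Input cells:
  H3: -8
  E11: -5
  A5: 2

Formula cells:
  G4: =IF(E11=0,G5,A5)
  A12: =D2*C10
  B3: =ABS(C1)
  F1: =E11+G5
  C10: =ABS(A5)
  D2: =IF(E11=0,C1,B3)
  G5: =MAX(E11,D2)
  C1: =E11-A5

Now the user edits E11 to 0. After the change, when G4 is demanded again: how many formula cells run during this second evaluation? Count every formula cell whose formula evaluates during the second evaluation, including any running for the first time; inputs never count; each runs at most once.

Initial pass — values computed on the first demand:
  G4 = IF(E11=0: E11=-5 -> else branch A5) = 2

Second demand — change propagation:
  C1: newly demanded (no cache) — executes and yields -2.
  D2: newly demanded (no cache) — executes and yields -2.
  G5: newly demanded (no cache) — executes and yields 0.
  G4: re-runs because E11 -5->0; new result 0.

The important point: the flipped condition pulls in fresh nodes; C1, D2, G5 run for the first time.

Run set: C1, D2, G4, G5 (4 run).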